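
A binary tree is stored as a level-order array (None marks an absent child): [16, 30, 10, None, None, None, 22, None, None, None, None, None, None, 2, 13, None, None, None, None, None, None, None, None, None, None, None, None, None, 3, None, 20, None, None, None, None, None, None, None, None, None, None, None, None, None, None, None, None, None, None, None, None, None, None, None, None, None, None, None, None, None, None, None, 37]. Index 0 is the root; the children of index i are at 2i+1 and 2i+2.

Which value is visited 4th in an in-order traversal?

In-order visits the left subtree, then the node, then the right subtree.
At 16: go left to 30.
  30 is a leaf — visit 30.
Visit 16.
At 16: go right to 10.
  At 10: no left child.
  Visit 10.
  At 10: go right to 22.
    At 22: go left to 2.
      At 2: no left child.
      Visit 2.
      At 2: go right to 3.
        3 is a leaf — visit 3.
    Visit 22.
    At 22: go right to 13.
      At 13: no left child.
      Visit 13.
      At 13: go right to 20.
        At 20: no left child.
        Visit 20.
        At 20: go right to 37.
          37 is a leaf — visit 37.
Full in-order sequence: 30, 16, 10, 2, 3, 22, 13, 20, 37.

2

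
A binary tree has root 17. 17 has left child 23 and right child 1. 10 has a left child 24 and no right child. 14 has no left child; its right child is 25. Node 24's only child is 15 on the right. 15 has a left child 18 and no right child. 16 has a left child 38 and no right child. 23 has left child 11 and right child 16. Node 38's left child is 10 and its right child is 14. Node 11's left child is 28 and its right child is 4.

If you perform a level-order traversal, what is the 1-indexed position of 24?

Level-order visits nodes level by level from the root, left to right within each level.
Level 0: 17
Level 1: 23, 1
Level 2: 11, 16
Level 3: 28, 4, 38
Level 4: 10, 14
Level 5: 24, 25
Level 6: 15
Level 7: 18
Full level-order sequence: 17, 23, 1, 11, 16, 28, 4, 38, 10, 14, 24, 25, 15, 18.

11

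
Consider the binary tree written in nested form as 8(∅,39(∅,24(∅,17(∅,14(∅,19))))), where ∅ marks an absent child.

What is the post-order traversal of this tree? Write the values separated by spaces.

Post-order visits the left subtree, then the right subtree, then the node.
At 8: no left child.
At 8: go right to 39.
  At 39: no left child.
  At 39: go right to 24.
    At 24: no left child.
    At 24: go right to 17.
      At 17: no left child.
      At 17: go right to 14.
        At 14: no left child.
        At 14: go right to 19.
          19 is a leaf — visit 19.
        Visit 14.
      Visit 17.
    Visit 24.
  Visit 39.
Visit 8.

19 14 17 24 39 8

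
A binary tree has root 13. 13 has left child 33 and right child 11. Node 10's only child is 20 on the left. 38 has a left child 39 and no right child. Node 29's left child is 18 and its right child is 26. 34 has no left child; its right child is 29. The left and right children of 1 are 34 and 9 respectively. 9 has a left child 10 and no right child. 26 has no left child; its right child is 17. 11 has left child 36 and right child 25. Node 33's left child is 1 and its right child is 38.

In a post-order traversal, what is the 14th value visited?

25

Post-order visits the left subtree, then the right subtree, then the node.
At 13: go left to 33.
  At 33: go left to 1.
    At 1: go left to 34.
      At 34: no left child.
      At 34: go right to 29.
        At 29: go left to 18.
          18 is a leaf — visit 18.
        At 29: go right to 26.
          At 26: no left child.
          At 26: go right to 17.
            17 is a leaf — visit 17.
          Visit 26.
        Visit 29.
      Visit 34.
    At 1: go right to 9.
      At 9: go left to 10.
        At 10: go left to 20.
          20 is a leaf — visit 20.
        At 10: no right child.
        Visit 10.
      At 9: no right child.
      Visit 9.
    Visit 1.
  At 33: go right to 38.
    At 38: go left to 39.
      39 is a leaf — visit 39.
    At 38: no right child.
    Visit 38.
  Visit 33.
At 13: go right to 11.
  At 11: go left to 36.
    36 is a leaf — visit 36.
  At 11: go right to 25.
    25 is a leaf — visit 25.
  Visit 11.
Visit 13.
Full post-order sequence: 18, 17, 26, 29, 34, 20, 10, 9, 1, 39, 38, 33, 36, 25, 11, 13.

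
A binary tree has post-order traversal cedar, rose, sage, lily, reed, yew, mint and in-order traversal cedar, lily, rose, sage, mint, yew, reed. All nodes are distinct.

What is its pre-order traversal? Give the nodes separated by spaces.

The last element of post-order is the root; it splits in-order into left and right subtrees.
Root mint: left subtree has 4 nodes {cedar, lily, rose, sage}, right has 2 {yew, reed}.
  Root lily: left subtree has 1 node {cedar}, right has 2 {rose, sage}.
    Root sage: left subtree has 1 node {rose}, right has 0 { }.
  Root yew: left subtree has 0 nodes { }, right has 1 {reed}.

mint lily cedar sage rose yew reed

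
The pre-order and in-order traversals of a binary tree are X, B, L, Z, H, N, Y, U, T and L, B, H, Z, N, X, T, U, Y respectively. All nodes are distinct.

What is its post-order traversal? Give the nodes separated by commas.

The first element of pre-order is the root; it splits in-order into left and right subtrees.
Root X: left subtree has 5 nodes {L, B, H, Z, N}, right has 3 {T, U, Y}.
  Root B: left subtree has 1 node {L}, right has 3 {H, Z, N}.
    Root Z: left subtree has 1 node {H}, right has 1 {N}.
  Root Y: left subtree has 2 nodes {T, U}, right has 0 { }.
    Root U: left subtree has 1 node {T}, right has 0 { }.

L, H, N, Z, B, T, U, Y, X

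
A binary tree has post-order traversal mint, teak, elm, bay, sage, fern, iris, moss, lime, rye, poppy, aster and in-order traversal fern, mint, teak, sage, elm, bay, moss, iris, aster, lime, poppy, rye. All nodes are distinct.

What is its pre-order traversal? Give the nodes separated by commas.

aster, moss, fern, sage, teak, mint, bay, elm, iris, poppy, lime, rye

The last element of post-order is the root; it splits in-order into left and right subtrees.
Root aster: left subtree has 8 nodes {fern, mint, teak, sage, elm, bay, moss, iris}, right has 3 {lime, poppy, rye}.
  Root moss: left subtree has 6 nodes {fern, mint, teak, sage, elm, bay}, right has 1 {iris}.
    Root fern: left subtree has 0 nodes { }, right has 5 {mint, teak, sage, elm, bay}.
      Root sage: left subtree has 2 nodes {mint, teak}, right has 2 {elm, bay}.
        Root teak: left subtree has 1 node {mint}, right has 0 { }.
        Root bay: left subtree has 1 node {elm}, right has 0 { }.
  Root poppy: left subtree has 1 node {lime}, right has 1 {rye}.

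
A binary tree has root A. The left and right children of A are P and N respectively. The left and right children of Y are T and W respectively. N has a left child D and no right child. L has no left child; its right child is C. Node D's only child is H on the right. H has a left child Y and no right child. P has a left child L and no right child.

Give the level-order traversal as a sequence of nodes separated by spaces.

A P N L D C H Y T W

Level-order visits nodes level by level from the root, left to right within each level.
Level 0: A
Level 1: P, N
Level 2: L, D
Level 3: C, H
Level 4: Y
Level 5: T, W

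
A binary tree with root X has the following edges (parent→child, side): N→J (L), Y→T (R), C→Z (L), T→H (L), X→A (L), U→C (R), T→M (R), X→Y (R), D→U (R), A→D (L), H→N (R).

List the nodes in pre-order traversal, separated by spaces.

Pre-order visits the node, then its left subtree, then its right subtree.
Visit X.
At X: go left to A.
  Visit A.
  At A: go left to D.
    Visit D.
    At D: no left child.
    At D: go right to U.
      Visit U.
      At U: no left child.
      At U: go right to C.
        Visit C.
        At C: go left to Z.
          Z is a leaf — visit Z.
        At C: no right child.
  At A: no right child.
At X: go right to Y.
  Visit Y.
  At Y: no left child.
  At Y: go right to T.
    Visit T.
    At T: go left to H.
      Visit H.
      At H: no left child.
      At H: go right to N.
        Visit N.
        At N: go left to J.
          J is a leaf — visit J.
        At N: no right child.
    At T: go right to M.
      M is a leaf — visit M.

X A D U C Z Y T H N J M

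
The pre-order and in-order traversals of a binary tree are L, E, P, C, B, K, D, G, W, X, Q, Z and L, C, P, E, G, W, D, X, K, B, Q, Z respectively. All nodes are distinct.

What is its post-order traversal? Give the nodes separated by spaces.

The first element of pre-order is the root; it splits in-order into left and right subtrees.
Root L: left subtree has 0 nodes { }, right has 11 {C, P, E, G, W, D, X, K, B, Q, Z}.
  Root E: left subtree has 2 nodes {C, P}, right has 8 {G, W, D, X, K, B, Q, Z}.
    Root P: left subtree has 1 node {C}, right has 0 { }.
    Root B: left subtree has 5 nodes {G, W, D, X, K}, right has 2 {Q, Z}.
      Root K: left subtree has 4 nodes {G, W, D, X}, right has 0 { }.
        Root D: left subtree has 2 nodes {G, W}, right has 1 {X}.
          Root G: left subtree has 0 nodes { }, right has 1 {W}.
      Root Q: left subtree has 0 nodes { }, right has 1 {Z}.

C P W G X D K Z Q B E L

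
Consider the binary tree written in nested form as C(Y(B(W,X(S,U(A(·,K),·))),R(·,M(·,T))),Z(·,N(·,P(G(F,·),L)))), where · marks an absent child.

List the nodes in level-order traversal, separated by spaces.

Level-order visits nodes level by level from the root, left to right within each level.
Level 0: C
Level 1: Y, Z
Level 2: B, R, N
Level 3: W, X, M, P
Level 4: S, U, T, G, L
Level 5: A, F
Level 6: K

C Y Z B R N W X M P S U T G L A F K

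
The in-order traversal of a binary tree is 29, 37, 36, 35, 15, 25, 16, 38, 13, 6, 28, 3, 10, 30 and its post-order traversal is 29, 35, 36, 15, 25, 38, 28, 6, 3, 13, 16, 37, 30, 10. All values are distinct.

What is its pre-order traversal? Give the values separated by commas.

The last element of post-order is the root; it splits in-order into left and right subtrees.
Root 10: left subtree has 12 nodes {29, 37, 36, 35, 15, 25, 16, 38, 13, 6, 28, 3}, right has 1 {30}.
  Root 37: left subtree has 1 node {29}, right has 10 {36, 35, 15, 25, 16, 38, 13, 6, 28, 3}.
    Root 16: left subtree has 4 nodes {36, 35, 15, 25}, right has 5 {38, 13, 6, 28, 3}.
      Root 25: left subtree has 3 nodes {36, 35, 15}, right has 0 { }.
        Root 15: left subtree has 2 nodes {36, 35}, right has 0 { }.
          Root 36: left subtree has 0 nodes { }, right has 1 {35}.
      Root 13: left subtree has 1 node {38}, right has 3 {6, 28, 3}.
        Root 3: left subtree has 2 nodes {6, 28}, right has 0 { }.
          Root 6: left subtree has 0 nodes { }, right has 1 {28}.

10, 37, 29, 16, 25, 15, 36, 35, 13, 38, 3, 6, 28, 30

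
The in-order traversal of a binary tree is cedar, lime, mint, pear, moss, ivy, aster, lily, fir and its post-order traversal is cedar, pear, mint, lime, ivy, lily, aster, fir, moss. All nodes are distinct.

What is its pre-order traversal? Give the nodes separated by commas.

The last element of post-order is the root; it splits in-order into left and right subtrees.
Root moss: left subtree has 4 nodes {cedar, lime, mint, pear}, right has 4 {ivy, aster, lily, fir}.
  Root lime: left subtree has 1 node {cedar}, right has 2 {mint, pear}.
    Root mint: left subtree has 0 nodes { }, right has 1 {pear}.
  Root fir: left subtree has 3 nodes {ivy, aster, lily}, right has 0 { }.
    Root aster: left subtree has 1 node {ivy}, right has 1 {lily}.

moss, lime, cedar, mint, pear, fir, aster, ivy, lily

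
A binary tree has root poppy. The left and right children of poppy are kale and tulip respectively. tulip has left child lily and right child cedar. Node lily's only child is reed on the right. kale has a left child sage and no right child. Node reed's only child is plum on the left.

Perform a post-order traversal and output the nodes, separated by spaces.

sage kale plum reed lily cedar tulip poppy

Post-order visits the left subtree, then the right subtree, then the node.
At poppy: go left to kale.
  At kale: go left to sage.
    sage is a leaf — visit sage.
  At kale: no right child.
  Visit kale.
At poppy: go right to tulip.
  At tulip: go left to lily.
    At lily: no left child.
    At lily: go right to reed.
      At reed: go left to plum.
        plum is a leaf — visit plum.
      At reed: no right child.
      Visit reed.
    Visit lily.
  At tulip: go right to cedar.
    cedar is a leaf — visit cedar.
  Visit tulip.
Visit poppy.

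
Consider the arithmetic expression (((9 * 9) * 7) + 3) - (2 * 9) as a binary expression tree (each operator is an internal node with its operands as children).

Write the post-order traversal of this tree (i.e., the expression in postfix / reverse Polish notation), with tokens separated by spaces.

Post-order on an expression tree gives postfix notation: for each operator, emit left operand, right operand, then the operator.

9 9 * 7 * 3 + 2 9 * -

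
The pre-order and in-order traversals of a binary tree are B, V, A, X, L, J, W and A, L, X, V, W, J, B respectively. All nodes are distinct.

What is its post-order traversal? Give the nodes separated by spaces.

L X A W J V B

The first element of pre-order is the root; it splits in-order into left and right subtrees.
Root B: left subtree has 6 nodes {A, L, X, V, W, J}, right has 0 { }.
  Root V: left subtree has 3 nodes {A, L, X}, right has 2 {W, J}.
    Root A: left subtree has 0 nodes { }, right has 2 {L, X}.
      Root X: left subtree has 1 node {L}, right has 0 { }.
    Root J: left subtree has 1 node {W}, right has 0 { }.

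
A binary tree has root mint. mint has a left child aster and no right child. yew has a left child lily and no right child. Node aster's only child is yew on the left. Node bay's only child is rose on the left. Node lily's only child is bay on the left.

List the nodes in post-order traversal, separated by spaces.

rose bay lily yew aster mint

Post-order visits the left subtree, then the right subtree, then the node.
At mint: go left to aster.
  At aster: go left to yew.
    At yew: go left to lily.
      At lily: go left to bay.
        At bay: go left to rose.
          rose is a leaf — visit rose.
        At bay: no right child.
        Visit bay.
      At lily: no right child.
      Visit lily.
    At yew: no right child.
    Visit yew.
  At aster: no right child.
  Visit aster.
At mint: no right child.
Visit mint.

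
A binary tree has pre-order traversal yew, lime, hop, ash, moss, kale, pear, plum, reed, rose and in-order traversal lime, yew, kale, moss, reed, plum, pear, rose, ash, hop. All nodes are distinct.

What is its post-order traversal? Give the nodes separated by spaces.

The first element of pre-order is the root; it splits in-order into left and right subtrees.
Root yew: left subtree has 1 node {lime}, right has 8 {kale, moss, reed, plum, pear, rose, ash, hop}.
  Root hop: left subtree has 7 nodes {kale, moss, reed, plum, pear, rose, ash}, right has 0 { }.
    Root ash: left subtree has 6 nodes {kale, moss, reed, plum, pear, rose}, right has 0 { }.
      Root moss: left subtree has 1 node {kale}, right has 4 {reed, plum, pear, rose}.
        Root pear: left subtree has 2 nodes {reed, plum}, right has 1 {rose}.
          Root plum: left subtree has 1 node {reed}, right has 0 { }.

lime kale reed plum rose pear moss ash hop yew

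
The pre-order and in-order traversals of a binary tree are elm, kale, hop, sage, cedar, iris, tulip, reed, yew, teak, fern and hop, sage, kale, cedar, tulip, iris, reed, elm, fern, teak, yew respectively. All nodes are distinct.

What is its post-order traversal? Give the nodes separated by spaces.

sage hop tulip reed iris cedar kale fern teak yew elm

The first element of pre-order is the root; it splits in-order into left and right subtrees.
Root elm: left subtree has 7 nodes {hop, sage, kale, cedar, tulip, iris, reed}, right has 3 {fern, teak, yew}.
  Root kale: left subtree has 2 nodes {hop, sage}, right has 4 {cedar, tulip, iris, reed}.
    Root hop: left subtree has 0 nodes { }, right has 1 {sage}.
    Root cedar: left subtree has 0 nodes { }, right has 3 {tulip, iris, reed}.
      Root iris: left subtree has 1 node {tulip}, right has 1 {reed}.
  Root yew: left subtree has 2 nodes {fern, teak}, right has 0 { }.
    Root teak: left subtree has 1 node {fern}, right has 0 { }.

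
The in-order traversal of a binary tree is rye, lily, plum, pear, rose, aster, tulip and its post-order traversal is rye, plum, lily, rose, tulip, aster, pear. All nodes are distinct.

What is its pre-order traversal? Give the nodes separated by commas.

pear, lily, rye, plum, aster, rose, tulip

The last element of post-order is the root; it splits in-order into left and right subtrees.
Root pear: left subtree has 3 nodes {rye, lily, plum}, right has 3 {rose, aster, tulip}.
  Root lily: left subtree has 1 node {rye}, right has 1 {plum}.
  Root aster: left subtree has 1 node {rose}, right has 1 {tulip}.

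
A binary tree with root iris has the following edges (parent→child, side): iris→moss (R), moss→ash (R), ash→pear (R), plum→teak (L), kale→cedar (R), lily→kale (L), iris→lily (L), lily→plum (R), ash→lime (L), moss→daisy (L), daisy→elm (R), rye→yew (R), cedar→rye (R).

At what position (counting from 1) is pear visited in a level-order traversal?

Level-order visits nodes level by level from the root, left to right within each level.
Level 0: iris
Level 1: lily, moss
Level 2: kale, plum, daisy, ash
Level 3: cedar, teak, elm, lime, pear
Level 4: rye
Level 5: yew
Full level-order sequence: iris, lily, moss, kale, plum, daisy, ash, cedar, teak, elm, lime, pear, rye, yew.

12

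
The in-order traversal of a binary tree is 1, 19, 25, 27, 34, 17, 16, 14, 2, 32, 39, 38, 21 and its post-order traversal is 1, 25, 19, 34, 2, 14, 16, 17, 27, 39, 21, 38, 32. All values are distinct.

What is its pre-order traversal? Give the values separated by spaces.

The last element of post-order is the root; it splits in-order into left and right subtrees.
Root 32: left subtree has 9 nodes {1, 19, 25, 27, 34, 17, 16, 14, 2}, right has 3 {39, 38, 21}.
  Root 27: left subtree has 3 nodes {1, 19, 25}, right has 5 {34, 17, 16, 14, 2}.
    Root 19: left subtree has 1 node {1}, right has 1 {25}.
    Root 17: left subtree has 1 node {34}, right has 3 {16, 14, 2}.
      Root 16: left subtree has 0 nodes { }, right has 2 {14, 2}.
        Root 14: left subtree has 0 nodes { }, right has 1 {2}.
  Root 38: left subtree has 1 node {39}, right has 1 {21}.

32 27 19 1 25 17 34 16 14 2 38 39 21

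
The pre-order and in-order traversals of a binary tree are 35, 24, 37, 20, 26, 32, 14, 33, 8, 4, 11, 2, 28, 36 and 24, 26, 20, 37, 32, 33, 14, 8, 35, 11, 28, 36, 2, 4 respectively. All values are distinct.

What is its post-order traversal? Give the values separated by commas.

26, 20, 33, 8, 14, 32, 37, 24, 36, 28, 2, 11, 4, 35

The first element of pre-order is the root; it splits in-order into left and right subtrees.
Root 35: left subtree has 8 nodes {24, 26, 20, 37, 32, 33, 14, 8}, right has 5 {11, 28, 36, 2, 4}.
  Root 24: left subtree has 0 nodes { }, right has 7 {26, 20, 37, 32, 33, 14, 8}.
    Root 37: left subtree has 2 nodes {26, 20}, right has 4 {32, 33, 14, 8}.
      Root 20: left subtree has 1 node {26}, right has 0 { }.
      Root 32: left subtree has 0 nodes { }, right has 3 {33, 14, 8}.
        Root 14: left subtree has 1 node {33}, right has 1 {8}.
  Root 4: left subtree has 4 nodes {11, 28, 36, 2}, right has 0 { }.
    Root 11: left subtree has 0 nodes { }, right has 3 {28, 36, 2}.
      Root 2: left subtree has 2 nodes {28, 36}, right has 0 { }.
        Root 28: left subtree has 0 nodes { }, right has 1 {36}.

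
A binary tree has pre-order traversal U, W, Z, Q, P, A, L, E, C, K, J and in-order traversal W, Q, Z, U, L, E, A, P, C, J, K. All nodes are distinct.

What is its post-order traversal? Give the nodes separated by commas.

The first element of pre-order is the root; it splits in-order into left and right subtrees.
Root U: left subtree has 3 nodes {W, Q, Z}, right has 7 {L, E, A, P, C, J, K}.
  Root W: left subtree has 0 nodes { }, right has 2 {Q, Z}.
    Root Z: left subtree has 1 node {Q}, right has 0 { }.
  Root P: left subtree has 3 nodes {L, E, A}, right has 3 {C, J, K}.
    Root A: left subtree has 2 nodes {L, E}, right has 0 { }.
      Root L: left subtree has 0 nodes { }, right has 1 {E}.
    Root C: left subtree has 0 nodes { }, right has 2 {J, K}.
      Root K: left subtree has 1 node {J}, right has 0 { }.

Q, Z, W, E, L, A, J, K, C, P, U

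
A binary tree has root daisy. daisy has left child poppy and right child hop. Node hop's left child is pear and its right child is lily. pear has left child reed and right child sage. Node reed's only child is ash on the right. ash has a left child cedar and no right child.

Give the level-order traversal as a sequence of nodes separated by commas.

Level-order visits nodes level by level from the root, left to right within each level.
Level 0: daisy
Level 1: poppy, hop
Level 2: pear, lily
Level 3: reed, sage
Level 4: ash
Level 5: cedar

daisy, poppy, hop, pear, lily, reed, sage, ash, cedar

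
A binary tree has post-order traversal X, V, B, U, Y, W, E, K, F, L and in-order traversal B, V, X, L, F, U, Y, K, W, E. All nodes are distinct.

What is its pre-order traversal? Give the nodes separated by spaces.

The last element of post-order is the root; it splits in-order into left and right subtrees.
Root L: left subtree has 3 nodes {B, V, X}, right has 6 {F, U, Y, K, W, E}.
  Root B: left subtree has 0 nodes { }, right has 2 {V, X}.
    Root V: left subtree has 0 nodes { }, right has 1 {X}.
  Root F: left subtree has 0 nodes { }, right has 5 {U, Y, K, W, E}.
    Root K: left subtree has 2 nodes {U, Y}, right has 2 {W, E}.
      Root Y: left subtree has 1 node {U}, right has 0 { }.
      Root E: left subtree has 1 node {W}, right has 0 { }.

L B V X F K Y U E W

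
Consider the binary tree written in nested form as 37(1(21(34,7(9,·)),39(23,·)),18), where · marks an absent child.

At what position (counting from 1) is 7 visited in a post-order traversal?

3

Post-order visits the left subtree, then the right subtree, then the node.
At 37: go left to 1.
  At 1: go left to 21.
    At 21: go left to 34.
      34 is a leaf — visit 34.
    At 21: go right to 7.
      At 7: go left to 9.
        9 is a leaf — visit 9.
      At 7: no right child.
      Visit 7.
    Visit 21.
  At 1: go right to 39.
    At 39: go left to 23.
      23 is a leaf — visit 23.
    At 39: no right child.
    Visit 39.
  Visit 1.
At 37: go right to 18.
  18 is a leaf — visit 18.
Visit 37.
Full post-order sequence: 34, 9, 7, 21, 23, 39, 1, 18, 37.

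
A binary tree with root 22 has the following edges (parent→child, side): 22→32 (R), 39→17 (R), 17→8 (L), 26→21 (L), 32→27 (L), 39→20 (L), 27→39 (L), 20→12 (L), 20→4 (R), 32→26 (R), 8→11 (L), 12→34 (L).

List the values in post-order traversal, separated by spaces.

34 12 4 20 11 8 17 39 27 21 26 32 22

Post-order visits the left subtree, then the right subtree, then the node.
At 22: no left child.
At 22: go right to 32.
  At 32: go left to 27.
    At 27: go left to 39.
      At 39: go left to 20.
        At 20: go left to 12.
          At 12: go left to 34.
            34 is a leaf — visit 34.
          At 12: no right child.
          Visit 12.
        At 20: go right to 4.
          4 is a leaf — visit 4.
        Visit 20.
      At 39: go right to 17.
        At 17: go left to 8.
          At 8: go left to 11.
            11 is a leaf — visit 11.
          At 8: no right child.
          Visit 8.
        At 17: no right child.
        Visit 17.
      Visit 39.
    At 27: no right child.
    Visit 27.
  At 32: go right to 26.
    At 26: go left to 21.
      21 is a leaf — visit 21.
    At 26: no right child.
    Visit 26.
  Visit 32.
Visit 22.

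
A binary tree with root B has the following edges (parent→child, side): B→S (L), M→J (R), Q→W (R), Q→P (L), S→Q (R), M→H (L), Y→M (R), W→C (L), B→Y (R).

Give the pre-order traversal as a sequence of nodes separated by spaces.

Pre-order visits the node, then its left subtree, then its right subtree.
Visit B.
At B: go left to S.
  Visit S.
  At S: no left child.
  At S: go right to Q.
    Visit Q.
    At Q: go left to P.
      P is a leaf — visit P.
    At Q: go right to W.
      Visit W.
      At W: go left to C.
        C is a leaf — visit C.
      At W: no right child.
At B: go right to Y.
  Visit Y.
  At Y: no left child.
  At Y: go right to M.
    Visit M.
    At M: go left to H.
      H is a leaf — visit H.
    At M: go right to J.
      J is a leaf — visit J.

B S Q P W C Y M H J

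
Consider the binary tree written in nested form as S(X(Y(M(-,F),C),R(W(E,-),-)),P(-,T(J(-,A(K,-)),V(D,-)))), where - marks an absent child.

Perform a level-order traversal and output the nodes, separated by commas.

S, X, P, Y, R, T, M, C, W, J, V, F, E, A, D, K

Level-order visits nodes level by level from the root, left to right within each level.
Level 0: S
Level 1: X, P
Level 2: Y, R, T
Level 3: M, C, W, J, V
Level 4: F, E, A, D
Level 5: K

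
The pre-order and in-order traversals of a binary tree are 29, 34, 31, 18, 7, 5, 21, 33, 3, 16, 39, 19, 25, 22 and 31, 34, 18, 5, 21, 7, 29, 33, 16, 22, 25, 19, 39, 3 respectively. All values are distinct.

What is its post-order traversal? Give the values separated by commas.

31, 21, 5, 7, 18, 34, 22, 25, 19, 39, 16, 3, 33, 29

The first element of pre-order is the root; it splits in-order into left and right subtrees.
Root 29: left subtree has 6 nodes {31, 34, 18, 5, 21, 7}, right has 7 {33, 16, 22, 25, 19, 39, 3}.
  Root 34: left subtree has 1 node {31}, right has 4 {18, 5, 21, 7}.
    Root 18: left subtree has 0 nodes { }, right has 3 {5, 21, 7}.
      Root 7: left subtree has 2 nodes {5, 21}, right has 0 { }.
        Root 5: left subtree has 0 nodes { }, right has 1 {21}.
  Root 33: left subtree has 0 nodes { }, right has 6 {16, 22, 25, 19, 39, 3}.
    Root 3: left subtree has 5 nodes {16, 22, 25, 19, 39}, right has 0 { }.
      Root 16: left subtree has 0 nodes { }, right has 4 {22, 25, 19, 39}.
        Root 39: left subtree has 3 nodes {22, 25, 19}, right has 0 { }.
          Root 19: left subtree has 2 nodes {22, 25}, right has 0 { }.
            Root 25: left subtree has 1 node {22}, right has 0 { }.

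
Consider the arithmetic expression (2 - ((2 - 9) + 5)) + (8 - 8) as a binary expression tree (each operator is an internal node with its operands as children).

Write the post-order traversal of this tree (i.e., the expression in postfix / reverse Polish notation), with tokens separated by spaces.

Post-order on an expression tree gives postfix notation: for each operator, emit left operand, right operand, then the operator.

2 2 9 - 5 + - 8 8 - +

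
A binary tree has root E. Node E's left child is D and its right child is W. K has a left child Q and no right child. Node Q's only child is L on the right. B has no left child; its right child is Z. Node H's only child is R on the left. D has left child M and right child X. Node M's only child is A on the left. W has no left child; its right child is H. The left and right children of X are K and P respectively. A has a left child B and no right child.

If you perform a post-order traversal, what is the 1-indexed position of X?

Post-order visits the left subtree, then the right subtree, then the node.
At E: go left to D.
  At D: go left to M.
    At M: go left to A.
      At A: go left to B.
        At B: no left child.
        At B: go right to Z.
          Z is a leaf — visit Z.
        Visit B.
      At A: no right child.
      Visit A.
    At M: no right child.
    Visit M.
  At D: go right to X.
    At X: go left to K.
      At K: go left to Q.
        At Q: no left child.
        At Q: go right to L.
          L is a leaf — visit L.
        Visit Q.
      At K: no right child.
      Visit K.
    At X: go right to P.
      P is a leaf — visit P.
    Visit X.
  Visit D.
At E: go right to W.
  At W: no left child.
  At W: go right to H.
    At H: go left to R.
      R is a leaf — visit R.
    At H: no right child.
    Visit H.
  Visit W.
Visit E.
Full post-order sequence: Z, B, A, M, L, Q, K, P, X, D, R, H, W, E.

9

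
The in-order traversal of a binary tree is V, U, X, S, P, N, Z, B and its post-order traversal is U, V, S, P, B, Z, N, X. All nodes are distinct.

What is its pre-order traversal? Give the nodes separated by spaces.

The last element of post-order is the root; it splits in-order into left and right subtrees.
Root X: left subtree has 2 nodes {V, U}, right has 5 {S, P, N, Z, B}.
  Root V: left subtree has 0 nodes { }, right has 1 {U}.
  Root N: left subtree has 2 nodes {S, P}, right has 2 {Z, B}.
    Root P: left subtree has 1 node {S}, right has 0 { }.
    Root Z: left subtree has 0 nodes { }, right has 1 {B}.

X V U N P S Z B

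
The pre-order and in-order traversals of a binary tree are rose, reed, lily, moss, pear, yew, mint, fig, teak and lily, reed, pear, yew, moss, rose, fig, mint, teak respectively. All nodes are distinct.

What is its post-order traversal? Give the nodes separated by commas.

lily, yew, pear, moss, reed, fig, teak, mint, rose

The first element of pre-order is the root; it splits in-order into left and right subtrees.
Root rose: left subtree has 5 nodes {lily, reed, pear, yew, moss}, right has 3 {fig, mint, teak}.
  Root reed: left subtree has 1 node {lily}, right has 3 {pear, yew, moss}.
    Root moss: left subtree has 2 nodes {pear, yew}, right has 0 { }.
      Root pear: left subtree has 0 nodes { }, right has 1 {yew}.
  Root mint: left subtree has 1 node {fig}, right has 1 {teak}.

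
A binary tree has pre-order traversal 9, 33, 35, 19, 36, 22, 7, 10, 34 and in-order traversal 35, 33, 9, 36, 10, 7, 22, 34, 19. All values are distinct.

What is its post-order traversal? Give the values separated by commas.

35, 33, 10, 7, 34, 22, 36, 19, 9

The first element of pre-order is the root; it splits in-order into left and right subtrees.
Root 9: left subtree has 2 nodes {35, 33}, right has 6 {36, 10, 7, 22, 34, 19}.
  Root 33: left subtree has 1 node {35}, right has 0 { }.
  Root 19: left subtree has 5 nodes {36, 10, 7, 22, 34}, right has 0 { }.
    Root 36: left subtree has 0 nodes { }, right has 4 {10, 7, 22, 34}.
      Root 22: left subtree has 2 nodes {10, 7}, right has 1 {34}.
        Root 7: left subtree has 1 node {10}, right has 0 { }.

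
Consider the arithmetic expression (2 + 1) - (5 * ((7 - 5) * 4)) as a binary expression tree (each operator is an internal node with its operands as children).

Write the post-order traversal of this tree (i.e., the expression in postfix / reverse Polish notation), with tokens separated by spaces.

Post-order on an expression tree gives postfix notation: for each operator, emit left operand, right operand, then the operator.

2 1 + 5 7 5 - 4 * * -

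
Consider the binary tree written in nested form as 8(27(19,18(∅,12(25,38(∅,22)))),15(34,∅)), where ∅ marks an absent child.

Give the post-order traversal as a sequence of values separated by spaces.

Post-order visits the left subtree, then the right subtree, then the node.
At 8: go left to 27.
  At 27: go left to 19.
    19 is a leaf — visit 19.
  At 27: go right to 18.
    At 18: no left child.
    At 18: go right to 12.
      At 12: go left to 25.
        25 is a leaf — visit 25.
      At 12: go right to 38.
        At 38: no left child.
        At 38: go right to 22.
          22 is a leaf — visit 22.
        Visit 38.
      Visit 12.
    Visit 18.
  Visit 27.
At 8: go right to 15.
  At 15: go left to 34.
    34 is a leaf — visit 34.
  At 15: no right child.
  Visit 15.
Visit 8.

19 25 22 38 12 18 27 34 15 8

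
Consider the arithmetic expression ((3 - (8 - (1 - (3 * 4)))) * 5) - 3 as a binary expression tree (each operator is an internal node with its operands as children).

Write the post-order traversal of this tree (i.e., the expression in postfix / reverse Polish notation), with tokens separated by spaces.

3 8 1 3 4 * - - - 5 * 3 -

Post-order on an expression tree gives postfix notation: for each operator, emit left operand, right operand, then the operator.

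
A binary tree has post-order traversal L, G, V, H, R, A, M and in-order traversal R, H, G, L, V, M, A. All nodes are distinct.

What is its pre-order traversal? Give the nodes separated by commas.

M, R, H, V, G, L, A

The last element of post-order is the root; it splits in-order into left and right subtrees.
Root M: left subtree has 5 nodes {R, H, G, L, V}, right has 1 {A}.
  Root R: left subtree has 0 nodes { }, right has 4 {H, G, L, V}.
    Root H: left subtree has 0 nodes { }, right has 3 {G, L, V}.
      Root V: left subtree has 2 nodes {G, L}, right has 0 { }.
        Root G: left subtree has 0 nodes { }, right has 1 {L}.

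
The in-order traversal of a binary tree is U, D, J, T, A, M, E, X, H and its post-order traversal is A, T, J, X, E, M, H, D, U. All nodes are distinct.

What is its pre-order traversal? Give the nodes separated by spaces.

U D H M J T A E X

The last element of post-order is the root; it splits in-order into left and right subtrees.
Root U: left subtree has 0 nodes { }, right has 8 {D, J, T, A, M, E, X, H}.
  Root D: left subtree has 0 nodes { }, right has 7 {J, T, A, M, E, X, H}.
    Root H: left subtree has 6 nodes {J, T, A, M, E, X}, right has 0 { }.
      Root M: left subtree has 3 nodes {J, T, A}, right has 2 {E, X}.
        Root J: left subtree has 0 nodes { }, right has 2 {T, A}.
          Root T: left subtree has 0 nodes { }, right has 1 {A}.
        Root E: left subtree has 0 nodes { }, right has 1 {X}.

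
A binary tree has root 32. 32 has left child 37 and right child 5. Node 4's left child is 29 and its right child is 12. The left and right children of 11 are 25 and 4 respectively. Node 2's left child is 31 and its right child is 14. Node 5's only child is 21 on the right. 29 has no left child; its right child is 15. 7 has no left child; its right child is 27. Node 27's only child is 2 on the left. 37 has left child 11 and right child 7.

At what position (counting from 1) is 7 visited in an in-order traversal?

8

In-order visits the left subtree, then the node, then the right subtree.
At 32: go left to 37.
  At 37: go left to 11.
    At 11: go left to 25.
      25 is a leaf — visit 25.
    Visit 11.
    At 11: go right to 4.
      At 4: go left to 29.
        At 29: no left child.
        Visit 29.
        At 29: go right to 15.
          15 is a leaf — visit 15.
      Visit 4.
      At 4: go right to 12.
        12 is a leaf — visit 12.
  Visit 37.
  At 37: go right to 7.
    At 7: no left child.
    Visit 7.
    At 7: go right to 27.
      At 27: go left to 2.
        At 2: go left to 31.
          31 is a leaf — visit 31.
        Visit 2.
        At 2: go right to 14.
          14 is a leaf — visit 14.
      Visit 27.
      At 27: no right child.
Visit 32.
At 32: go right to 5.
  At 5: no left child.
  Visit 5.
  At 5: go right to 21.
    21 is a leaf — visit 21.
Full in-order sequence: 25, 11, 29, 15, 4, 12, 37, 7, 31, 2, 14, 27, 32, 5, 21.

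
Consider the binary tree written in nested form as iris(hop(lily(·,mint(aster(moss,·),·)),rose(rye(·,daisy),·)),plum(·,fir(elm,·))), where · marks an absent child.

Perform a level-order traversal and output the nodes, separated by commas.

Level-order visits nodes level by level from the root, left to right within each level.
Level 0: iris
Level 1: hop, plum
Level 2: lily, rose, fir
Level 3: mint, rye, elm
Level 4: aster, daisy
Level 5: moss

iris, hop, plum, lily, rose, fir, mint, rye, elm, aster, daisy, moss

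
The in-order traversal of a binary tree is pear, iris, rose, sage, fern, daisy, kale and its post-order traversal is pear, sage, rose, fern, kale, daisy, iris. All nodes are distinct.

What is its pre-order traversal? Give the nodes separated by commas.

iris, pear, daisy, fern, rose, sage, kale

The last element of post-order is the root; it splits in-order into left and right subtrees.
Root iris: left subtree has 1 node {pear}, right has 5 {rose, sage, fern, daisy, kale}.
  Root daisy: left subtree has 3 nodes {rose, sage, fern}, right has 1 {kale}.
    Root fern: left subtree has 2 nodes {rose, sage}, right has 0 { }.
      Root rose: left subtree has 0 nodes { }, right has 1 {sage}.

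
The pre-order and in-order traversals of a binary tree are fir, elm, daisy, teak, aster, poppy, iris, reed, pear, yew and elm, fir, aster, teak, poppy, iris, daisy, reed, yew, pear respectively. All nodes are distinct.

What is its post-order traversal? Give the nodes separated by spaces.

The first element of pre-order is the root; it splits in-order into left and right subtrees.
Root fir: left subtree has 1 node {elm}, right has 8 {aster, teak, poppy, iris, daisy, reed, yew, pear}.
  Root daisy: left subtree has 4 nodes {aster, teak, poppy, iris}, right has 3 {reed, yew, pear}.
    Root teak: left subtree has 1 node {aster}, right has 2 {poppy, iris}.
      Root poppy: left subtree has 0 nodes { }, right has 1 {iris}.
    Root reed: left subtree has 0 nodes { }, right has 2 {yew, pear}.
      Root pear: left subtree has 1 node {yew}, right has 0 { }.

elm aster iris poppy teak yew pear reed daisy fir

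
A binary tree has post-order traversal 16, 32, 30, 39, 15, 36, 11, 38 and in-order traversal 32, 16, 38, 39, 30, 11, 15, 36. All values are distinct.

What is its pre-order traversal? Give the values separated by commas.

38, 32, 16, 11, 39, 30, 36, 15

The last element of post-order is the root; it splits in-order into left and right subtrees.
Root 38: left subtree has 2 nodes {32, 16}, right has 5 {39, 30, 11, 15, 36}.
  Root 32: left subtree has 0 nodes { }, right has 1 {16}.
  Root 11: left subtree has 2 nodes {39, 30}, right has 2 {15, 36}.
    Root 39: left subtree has 0 nodes { }, right has 1 {30}.
    Root 36: left subtree has 1 node {15}, right has 0 { }.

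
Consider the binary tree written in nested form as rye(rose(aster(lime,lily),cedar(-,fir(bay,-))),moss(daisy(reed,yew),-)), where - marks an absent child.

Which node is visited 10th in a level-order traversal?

Level-order visits nodes level by level from the root, left to right within each level.
Level 0: rye
Level 1: rose, moss
Level 2: aster, cedar, daisy
Level 3: lime, lily, fir, reed, yew
Level 4: bay
Full level-order sequence: rye, rose, moss, aster, cedar, daisy, lime, lily, fir, reed, yew, bay.

reed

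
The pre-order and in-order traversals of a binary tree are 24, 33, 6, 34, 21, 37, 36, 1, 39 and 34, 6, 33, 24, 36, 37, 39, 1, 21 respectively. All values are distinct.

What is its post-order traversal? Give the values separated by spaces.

34 6 33 36 39 1 37 21 24

The first element of pre-order is the root; it splits in-order into left and right subtrees.
Root 24: left subtree has 3 nodes {34, 6, 33}, right has 5 {36, 37, 39, 1, 21}.
  Root 33: left subtree has 2 nodes {34, 6}, right has 0 { }.
    Root 6: left subtree has 1 node {34}, right has 0 { }.
  Root 21: left subtree has 4 nodes {36, 37, 39, 1}, right has 0 { }.
    Root 37: left subtree has 1 node {36}, right has 2 {39, 1}.
      Root 1: left subtree has 1 node {39}, right has 0 { }.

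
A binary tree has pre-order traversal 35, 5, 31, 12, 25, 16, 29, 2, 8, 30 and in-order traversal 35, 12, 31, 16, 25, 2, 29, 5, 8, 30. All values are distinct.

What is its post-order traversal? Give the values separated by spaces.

The first element of pre-order is the root; it splits in-order into left and right subtrees.
Root 35: left subtree has 0 nodes { }, right has 9 {12, 31, 16, 25, 2, 29, 5, 8, 30}.
  Root 5: left subtree has 6 nodes {12, 31, 16, 25, 2, 29}, right has 2 {8, 30}.
    Root 31: left subtree has 1 node {12}, right has 4 {16, 25, 2, 29}.
      Root 25: left subtree has 1 node {16}, right has 2 {2, 29}.
        Root 29: left subtree has 1 node {2}, right has 0 { }.
    Root 8: left subtree has 0 nodes { }, right has 1 {30}.

12 16 2 29 25 31 30 8 5 35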